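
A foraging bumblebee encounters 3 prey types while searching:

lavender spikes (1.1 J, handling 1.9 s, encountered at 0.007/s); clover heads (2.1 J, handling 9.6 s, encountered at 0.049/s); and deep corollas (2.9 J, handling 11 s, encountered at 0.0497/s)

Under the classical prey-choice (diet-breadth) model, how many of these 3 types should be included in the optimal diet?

Profitabilities (E/h, J/s): lavender spikes 0.579, deep corollas 0.264, clover heads 0.219. Add prey in this order while the next type's profitability exceeds the intake rate on those already taken.
Rate on top 1: 0.007599. deep corollas: 0.264 > 0.007599 → include.
Rate on top 2: 0.09733. clover heads: 0.219 > 0.09733 → include.
Optimal diet: lavender spikes, deep corollas, clover heads — 3 of 3 types.

3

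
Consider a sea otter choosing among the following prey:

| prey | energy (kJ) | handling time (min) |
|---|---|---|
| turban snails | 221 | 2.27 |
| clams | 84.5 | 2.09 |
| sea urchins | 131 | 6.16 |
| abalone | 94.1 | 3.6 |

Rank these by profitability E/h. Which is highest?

turban snails

Profitability E/h (kJ/min): turban snails = 221/2.27 = 97.4, clams = 84.5/2.09 = 40.4, sea urchins = 131/6.16 = 21.3, abalone = 94.1/3.6 = 26.1.
Ranked: turban snails > clams > abalone > sea urchins.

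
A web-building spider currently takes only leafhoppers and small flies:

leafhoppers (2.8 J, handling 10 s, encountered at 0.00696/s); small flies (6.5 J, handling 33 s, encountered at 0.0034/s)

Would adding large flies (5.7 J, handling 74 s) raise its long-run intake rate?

Yes

Current rate: (0.00696×2.8 + 0.0034×6.5)/(1 + 0.00696×10 + 0.0034×33) = 0.03519 J/s.
Profitability of large flies: 5.7/74 = 0.07703 J/s.
Since 0.07703 > R, including large flies increases the long-run rate.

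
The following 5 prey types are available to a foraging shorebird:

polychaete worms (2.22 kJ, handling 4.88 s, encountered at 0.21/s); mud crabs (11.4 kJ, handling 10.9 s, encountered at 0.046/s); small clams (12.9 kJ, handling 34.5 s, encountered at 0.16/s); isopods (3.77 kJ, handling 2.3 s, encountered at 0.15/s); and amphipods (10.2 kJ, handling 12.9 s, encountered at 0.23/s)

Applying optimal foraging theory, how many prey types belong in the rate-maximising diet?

Rank by E/h (kJ/s): isopods 1.64, mud crabs 1.05, amphipods 0.791, polychaete worms 0.455, small clams 0.374. Include each in turn until the next type's E/h falls below the running intake rate.
Rate on top 1: 0.4204. mud crabs: 1.05 > 0.4204 → include.
Rate on top 2: 0.5903. amphipods: 0.791 > 0.5903 → include.
Rate on top 3: 0.7138. polychaete worms: 0.455 < 0.7138 → exclude; stop.
Optimal diet: isopods, mud crabs, amphipods — 3 of 5 types.

3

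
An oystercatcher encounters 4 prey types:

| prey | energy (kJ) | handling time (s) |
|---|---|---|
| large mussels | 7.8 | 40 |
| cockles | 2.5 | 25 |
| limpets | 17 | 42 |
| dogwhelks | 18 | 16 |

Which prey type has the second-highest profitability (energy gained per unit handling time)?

limpets

Profitability E/h (kJ/s): large mussels = 7.8/40 = 0.195, cockles = 2.5/25 = 0.1, limpets = 17/42 = 0.405, dogwhelks = 18/16 = 1.12.
Ranked: dogwhelks > limpets > large mussels > cockles.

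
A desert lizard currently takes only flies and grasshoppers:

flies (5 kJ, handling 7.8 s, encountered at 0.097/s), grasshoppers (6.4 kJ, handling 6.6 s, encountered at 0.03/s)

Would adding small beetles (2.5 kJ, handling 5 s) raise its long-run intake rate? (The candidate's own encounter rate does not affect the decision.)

Yes

On flies and grasshoppers alone, R = ΣλE/(1+Σλh) = 0.677/1.955 = 0.3464 kJ/s.
small beetles: E/h = 2.5/5 = 0.5 kJ/s.
Since 0.5 > R, including small beetles increases the long-run rate.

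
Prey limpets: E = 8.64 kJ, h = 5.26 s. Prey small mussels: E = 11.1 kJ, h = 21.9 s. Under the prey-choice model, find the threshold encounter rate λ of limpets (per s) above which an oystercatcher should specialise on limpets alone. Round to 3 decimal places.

0.085 per s

At the threshold, the rate on limpets alone equals the profitability of small mussels: λ·8.64/(1 + λ·5.26) = 11.1/21.9 = 0.5068.
Rearranging, λ(8.64 − 0.5068×5.26) = 0.5068, so λ = 0.5068/5.974 = 0.08484 per s.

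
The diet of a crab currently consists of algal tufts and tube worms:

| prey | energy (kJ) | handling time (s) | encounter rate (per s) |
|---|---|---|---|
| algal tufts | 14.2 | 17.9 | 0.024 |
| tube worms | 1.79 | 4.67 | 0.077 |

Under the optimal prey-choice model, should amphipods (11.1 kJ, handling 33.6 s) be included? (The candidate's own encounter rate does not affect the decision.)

Current rate: (0.024×14.2 + 0.077×1.79)/(1 + 0.024×17.9 + 0.077×4.67) = 0.2675 kJ/s.
Profitability of amphipods: 11.1/33.6 = 0.3304 kJ/s.
Since 0.3304 > R, including amphipods increases the long-run rate.

Yes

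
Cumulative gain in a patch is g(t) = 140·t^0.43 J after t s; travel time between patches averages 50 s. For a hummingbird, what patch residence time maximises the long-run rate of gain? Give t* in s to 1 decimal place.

37.7 s

Optimal t* satisfies g'(t*) = g(t*)/(T + t*).
g'(t) = 0.43·140·t^-0.57. Setting 0.43·140·t^-0.57 = 140·t^0.43/(50+t) gives 0.43(50+t) = t, so 0.57·t = 0.43×50.
t* = 0.43×50/0.57 = 37.72 s.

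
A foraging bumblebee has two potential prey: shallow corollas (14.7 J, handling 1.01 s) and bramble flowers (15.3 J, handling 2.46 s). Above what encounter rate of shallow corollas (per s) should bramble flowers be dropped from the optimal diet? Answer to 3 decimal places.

0.739 per s

Drop bramble flowers once their profitability E₂/h₂ falls below the rate achievable on shallow corollas alone: E₂/h₂ = λE₁/(1 + λh₁).
Solve for λ: λE₁h₂ = E₂(1 + λh₁) → λ(E₁h₂ − E₂h₁) = E₂ → λ = E₂/(E₁h₂ − E₂h₁).
λ = 15.3/(14.7×2.46 − 15.3×1.01) = 15.3/20.71 = 0.7388 per s.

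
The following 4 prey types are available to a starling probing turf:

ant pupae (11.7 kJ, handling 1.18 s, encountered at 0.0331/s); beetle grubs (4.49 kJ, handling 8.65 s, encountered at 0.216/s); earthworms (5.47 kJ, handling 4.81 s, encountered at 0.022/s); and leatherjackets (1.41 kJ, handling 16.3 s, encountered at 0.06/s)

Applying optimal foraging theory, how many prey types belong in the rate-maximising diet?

E/h in descending order: ant pupae 9.92, earthworms 1.14, beetle grubs 0.519, leatherjackets 0.0865 kJ/s. The optimal diet is the largest prefix of this list for which every included type satisfies E_i/h_i > R on the types above it.
Rate on top 1: 0.3727. earthworms: 1.14 > 0.3727 → include.
Rate on top 2: 0.4434. beetle grubs: 0.519 > 0.4434 → include.
Rate on top 3: 0.4903. leatherjackets: 0.0865 < 0.4903 → exclude; stop.
Optimal diet: ant pupae, earthworms, beetle grubs — 3 of 4 types.

3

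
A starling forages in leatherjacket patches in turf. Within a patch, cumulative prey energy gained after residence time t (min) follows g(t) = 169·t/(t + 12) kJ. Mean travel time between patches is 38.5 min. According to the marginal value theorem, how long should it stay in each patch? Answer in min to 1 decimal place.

Maximise g(t)/(T+t): set derivative to zero → g'(t)(T+t) = g(t).
g'(t) = 169·12/(t + 12)². Setting 169·12/(t+12)² = 169t/[(t+12)(38.5+t)] gives 12(38.5+t) = t(t+12), so t² = 12×38.5 = 462.
t* = √462 = 21.49 min.

21.5 min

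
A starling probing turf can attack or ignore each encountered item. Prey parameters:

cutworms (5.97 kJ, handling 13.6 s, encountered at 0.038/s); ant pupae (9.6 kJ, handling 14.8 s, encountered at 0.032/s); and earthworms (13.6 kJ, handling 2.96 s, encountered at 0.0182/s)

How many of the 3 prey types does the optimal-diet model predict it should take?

3

Profitabilities (E/h, kJ/s): earthworms 4.59, ant pupae 0.649, cutworms 0.439. Add prey in this order while the next type's profitability exceeds the intake rate on those already taken.
Rate on top 1: 0.2349. ant pupae: 0.649 > 0.2349 → include.
Rate on top 2: 0.3632. cutworms: 0.439 > 0.3632 → include.
Optimal diet: earthworms, ant pupae, cutworms — 3 of 3 types.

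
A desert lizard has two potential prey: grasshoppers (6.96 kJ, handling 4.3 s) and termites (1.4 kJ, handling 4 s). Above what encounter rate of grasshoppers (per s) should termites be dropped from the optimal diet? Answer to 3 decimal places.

0.064 per s

The zero-one rule: include termites iff E₂/h₂ > λE₁/(1+λh₁). Equality gives the switch point.
λE₁h₂ = E₂ + λE₂h₁ ⇒ λ = E₂/(E₁h₂ − E₂h₁) = 1.4/(27.84 − 6.02) = 0.06416 per s.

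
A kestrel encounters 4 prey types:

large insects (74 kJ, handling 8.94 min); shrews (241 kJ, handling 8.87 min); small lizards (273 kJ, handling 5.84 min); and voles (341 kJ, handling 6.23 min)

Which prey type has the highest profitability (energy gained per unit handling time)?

Profitability E/h (kJ/min): large insects = 74/8.94 = 8.28, shrews = 241/8.87 = 27.2, small lizards = 273/5.84 = 46.7, voles = 341/6.23 = 54.7.
Ranked: voles > small lizards > shrews > large insects.

voles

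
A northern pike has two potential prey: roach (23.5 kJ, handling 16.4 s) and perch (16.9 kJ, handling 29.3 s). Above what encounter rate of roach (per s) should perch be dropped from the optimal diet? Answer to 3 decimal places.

0.041 per s

Drop perch once their profitability E₂/h₂ falls below the rate achievable on roach alone: E₂/h₂ = λE₁/(1 + λh₁).
Solve for λ: λE₁h₂ = E₂(1 + λh₁) → λ(E₁h₂ − E₂h₁) = E₂ → λ = E₂/(E₁h₂ − E₂h₁).
λ = 16.9/(23.5×29.3 − 16.9×16.4) = 16.9/411.4 = 0.04108 per s.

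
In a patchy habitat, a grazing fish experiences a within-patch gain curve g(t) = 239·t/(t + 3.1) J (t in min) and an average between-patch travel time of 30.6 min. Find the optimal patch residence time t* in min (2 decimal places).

9.74 min

Optimal t* satisfies g'(t*) = g(t*)/(T + t*).
g'(t) = 239·3.1/(t + 3.1)². Setting 239·3.1/(t+3.1)² = 239t/[(t+3.1)(30.6+t)] gives 3.1(30.6+t) = t(t+3.1), so t² = 3.1×30.6 = 94.86.
t* = √94.86 = 9.74 min.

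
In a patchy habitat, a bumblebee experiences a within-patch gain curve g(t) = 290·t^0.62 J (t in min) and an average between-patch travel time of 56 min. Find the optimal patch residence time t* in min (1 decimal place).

Optimal t* satisfies g'(t*) = g(t*)/(T + t*).
g'(t) = 0.62·290·t^-0.38. Setting 0.62·290·t^-0.38 = 290·t^0.62/(56+t) gives 0.62(56+t) = t, so 0.38·t = 0.62×56.
t* = 0.62×56/0.38 = 91.37 min.

91.4 min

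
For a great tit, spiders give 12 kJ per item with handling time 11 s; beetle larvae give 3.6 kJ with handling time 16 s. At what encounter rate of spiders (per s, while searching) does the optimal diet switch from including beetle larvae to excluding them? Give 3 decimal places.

0.024 per s

At the threshold, the rate on spiders alone equals the profitability of beetle larvae: λ·12/(1 + λ·11) = 3.6/16 = 0.225.
Rearranging, λ(12 − 0.225×11) = 0.225, so λ = 0.225/9.525 = 0.02362 per s.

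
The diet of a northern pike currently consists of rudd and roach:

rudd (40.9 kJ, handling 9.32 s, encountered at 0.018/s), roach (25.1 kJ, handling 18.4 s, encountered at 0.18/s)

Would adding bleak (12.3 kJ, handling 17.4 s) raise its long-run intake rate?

On rudd and roach alone, R = ΣλE/(1+Σλh) = 5.254/4.48 = 1.173 kJ/s.
Profitability of bleak: 12.3/17.4 = 0.7069 kJ/s.
0.7069 < 1.173, so adding bleak would lower the average — exclude it.

No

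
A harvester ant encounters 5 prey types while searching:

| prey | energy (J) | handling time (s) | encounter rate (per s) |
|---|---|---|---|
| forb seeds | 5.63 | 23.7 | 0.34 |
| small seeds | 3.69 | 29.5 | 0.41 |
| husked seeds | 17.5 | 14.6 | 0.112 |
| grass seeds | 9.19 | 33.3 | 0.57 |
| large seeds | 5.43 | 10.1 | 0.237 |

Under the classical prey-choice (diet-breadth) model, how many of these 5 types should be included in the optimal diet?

1

E/h in descending order: husked seeds 1.2, large seeds 0.538, grass seeds 0.276, forb seeds 0.238, small seeds 0.125 J/s. The optimal diet is the largest prefix of this list for which every included type satisfies E_i/h_i > R on the types above it.
Rate on top 1: 0.7438. large seeds: 0.538 < 0.7438 → exclude; stop.
Optimal diet: husked seeds — 1 of 5 types.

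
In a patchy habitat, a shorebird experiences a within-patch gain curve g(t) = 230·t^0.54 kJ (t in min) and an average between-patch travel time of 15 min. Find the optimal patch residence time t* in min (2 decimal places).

17.61 min

Optimal t* satisfies g'(t*) = g(t*)/(T + t*).
g'(t) = 0.54·230·t^-0.46. Setting 0.54·230·t^-0.46 = 230·t^0.54/(15+t) gives 0.54(15+t) = t, so 0.46·t = 0.54×15.
t* = 0.54×15/0.46 = 17.61 min.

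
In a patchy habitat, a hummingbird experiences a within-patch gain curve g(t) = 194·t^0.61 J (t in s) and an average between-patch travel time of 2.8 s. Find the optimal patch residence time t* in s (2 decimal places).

By the marginal value theorem, leave when the instantaneous gain rate g'(t) equals the habitat-wide average g(t)/(T + t).
g'(t) = 0.61·194·t^-0.39. Setting 0.61·194·t^-0.39 = 194·t^0.61/(2.8+t) gives 0.61(2.8+t) = t, so 0.39·t = 0.61×2.8.
t* = 0.61×2.8/0.39 = 4.379 s.

4.38 s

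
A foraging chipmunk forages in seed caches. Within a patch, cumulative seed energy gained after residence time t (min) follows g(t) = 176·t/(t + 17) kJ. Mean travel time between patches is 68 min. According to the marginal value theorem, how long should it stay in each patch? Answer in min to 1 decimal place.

Optimal t* satisfies g'(t*) = g(t*)/(T + t*).
g'(t) = 176·17/(t + 17)². Setting 176·17/(t+17)² = 176t/[(t+17)(68+t)] gives 17(68+t) = t(t+17), so t² = 17×68 = 1156.
t* = √1156 = 34 min.

34.0 min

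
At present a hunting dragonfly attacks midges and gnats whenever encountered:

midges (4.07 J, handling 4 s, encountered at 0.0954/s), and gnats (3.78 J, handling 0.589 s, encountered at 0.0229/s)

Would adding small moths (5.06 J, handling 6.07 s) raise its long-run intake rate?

Yes

On midges and gnats alone, R = ΣλE/(1+Σλh) = 0.4748/1.395 = 0.3404 J/s.
small moths: E/h = 5.06/6.07 = 0.8336 J/s.
Since 0.8336 > R, including small moths increases the long-run rate.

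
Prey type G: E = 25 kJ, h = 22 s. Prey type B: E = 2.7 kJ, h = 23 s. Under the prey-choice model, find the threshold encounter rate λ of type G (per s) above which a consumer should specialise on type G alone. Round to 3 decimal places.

0.005 per s

The zero-one rule: include type B iff E₂/h₂ > λE₁/(1+λh₁). Equality gives the switch point.
λE₁h₂ = E₂ + λE₂h₁ ⇒ λ = E₂/(E₁h₂ − E₂h₁) = 2.7/(575 − 59.4) = 0.005237 per s.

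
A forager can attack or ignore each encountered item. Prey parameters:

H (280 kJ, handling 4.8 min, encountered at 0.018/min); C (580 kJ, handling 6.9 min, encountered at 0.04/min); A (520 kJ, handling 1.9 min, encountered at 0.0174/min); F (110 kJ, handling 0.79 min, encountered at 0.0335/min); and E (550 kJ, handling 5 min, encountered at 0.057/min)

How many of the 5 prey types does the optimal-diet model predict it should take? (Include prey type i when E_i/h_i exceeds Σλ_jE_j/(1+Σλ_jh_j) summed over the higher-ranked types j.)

5

Profitabilities (E/h, kJ/min): A 274, F 139, E 110, C 84.1, H 58.3. Add prey in this order while the next type's profitability exceeds the intake rate on those already taken.
Rate on top 1: 8.758. F: 139 > 8.758 → include.
Rate on top 2: 12.02. E: 110 > 12.02 → include.
Rate on top 3: 32.79. C: 84.1 > 32.79 → include.
Rate on top 4: 41.52. H: 58.3 > 41.52 → include.
Optimal diet: A, F, E, C, H — 5 of 5 types.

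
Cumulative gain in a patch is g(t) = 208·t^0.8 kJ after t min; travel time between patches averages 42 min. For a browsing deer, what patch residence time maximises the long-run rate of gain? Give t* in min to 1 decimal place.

Maximise g(t)/(T+t): set derivative to zero → g'(t)(T+t) = g(t).
g'(t) = 0.8·208·t^-0.2. Setting 0.8·208·t^-0.2 = 208·t^0.8/(42+t) gives 0.8(42+t) = t, so 0.20·t = 0.8×42.
t* = 0.8×42/0.20 = 168 min.

168.0 min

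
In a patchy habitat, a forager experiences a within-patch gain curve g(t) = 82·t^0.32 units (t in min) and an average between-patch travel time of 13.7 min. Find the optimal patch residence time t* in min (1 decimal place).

6.4 min

Optimal t* satisfies g'(t*) = g(t*)/(T + t*).
g'(t) = 0.32·82·t^-0.68. Setting 0.32·82·t^-0.68 = 82·t^0.32/(13.7+t) gives 0.32(13.7+t) = t, so 0.68·t = 0.32×13.7.
t* = 0.32×13.7/0.68 = 6.447 min.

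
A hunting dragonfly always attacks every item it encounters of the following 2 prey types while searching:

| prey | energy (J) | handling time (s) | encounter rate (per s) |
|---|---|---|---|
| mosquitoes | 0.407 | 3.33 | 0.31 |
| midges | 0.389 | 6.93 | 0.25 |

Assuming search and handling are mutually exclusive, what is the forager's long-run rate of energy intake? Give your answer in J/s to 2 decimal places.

0.06 J/s

R = Σλ_iE_i / (1 + Σλ_ih_i)
Numerator: 0.31×0.407 + 0.25×0.389 = 0.2234
Denominator: 1 + 0.31×3.33 + 0.25×6.93 = 3.765
R = 0.2234/3.765 = 0.05934 J/s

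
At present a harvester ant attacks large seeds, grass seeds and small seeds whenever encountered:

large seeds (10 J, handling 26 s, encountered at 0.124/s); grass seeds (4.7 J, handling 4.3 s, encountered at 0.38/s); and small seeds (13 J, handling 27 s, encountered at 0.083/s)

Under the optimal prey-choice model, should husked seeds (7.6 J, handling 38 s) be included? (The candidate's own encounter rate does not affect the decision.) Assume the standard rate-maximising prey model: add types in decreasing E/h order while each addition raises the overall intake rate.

Current rate: (0.124×10 + 0.38×4.7 + 0.083×13)/(1 + 0.124×26 + 0.38×4.3 + 0.083×27) = 0.5069 J/s.
Profitability of husked seeds: 7.6/38 = 0.2 J/s.
Since 0.2 < R, time spent handling husked seeds is better spent searching.

No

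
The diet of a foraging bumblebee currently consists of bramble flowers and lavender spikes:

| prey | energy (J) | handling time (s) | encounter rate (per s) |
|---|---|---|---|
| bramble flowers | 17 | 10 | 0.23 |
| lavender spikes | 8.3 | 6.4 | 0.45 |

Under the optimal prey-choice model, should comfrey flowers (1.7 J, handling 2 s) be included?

On bramble flowers and lavender spikes alone, R = ΣλE/(1+Σλh) = 7.645/6.18 = 1.237 J/s.
Profitability of comfrey flowers: 1.7/2 = 0.85 J/s.
Since 0.85 < R, time spent handling comfrey flowers is better spent searching.

No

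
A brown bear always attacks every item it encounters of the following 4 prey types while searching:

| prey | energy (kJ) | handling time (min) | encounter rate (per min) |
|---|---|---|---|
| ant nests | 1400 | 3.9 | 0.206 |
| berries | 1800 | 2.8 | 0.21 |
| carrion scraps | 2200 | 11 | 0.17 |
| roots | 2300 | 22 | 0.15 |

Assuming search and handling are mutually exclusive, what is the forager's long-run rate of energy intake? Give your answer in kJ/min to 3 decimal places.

R = Σλ_iE_i / (1 + Σλ_ih_i)
Numerator: 0.206×1400 + 0.21×1800 + 0.17×2200 + 0.15×2300 = 1385
Denominator: 1 + 0.206×3.9 + 0.21×2.8 + 0.17×11 + 0.15×22 = 7.561
R = 1385/7.561 = 183.2 kJ/min

183.220 kJ/min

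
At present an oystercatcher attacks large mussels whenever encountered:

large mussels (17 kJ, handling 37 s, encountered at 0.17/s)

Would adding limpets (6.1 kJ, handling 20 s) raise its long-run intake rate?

No

On large mussels alone, R = ΣλE/(1+Σλh) = 2.89/7.29 = 0.3964 kJ/s.
Profitability of limpets: 6.1/20 = 0.305 kJ/s.
Since 0.305 < R, time spent handling limpets is better spent searching.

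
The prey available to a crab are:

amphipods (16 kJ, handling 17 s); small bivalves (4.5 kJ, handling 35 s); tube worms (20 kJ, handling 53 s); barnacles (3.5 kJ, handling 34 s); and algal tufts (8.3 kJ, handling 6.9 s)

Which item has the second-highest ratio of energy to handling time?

In descending order of E/h:
algal tufts: 8.3/6.9 = 1.2 kJ/s
amphipods: 16/17 = 0.941 kJ/s
tube worms: 20/53 = 0.377 kJ/s
small bivalves: 4.5/35 = 0.129 kJ/s
barnacles: 3.5/34 = 0.103 kJ/s

amphipods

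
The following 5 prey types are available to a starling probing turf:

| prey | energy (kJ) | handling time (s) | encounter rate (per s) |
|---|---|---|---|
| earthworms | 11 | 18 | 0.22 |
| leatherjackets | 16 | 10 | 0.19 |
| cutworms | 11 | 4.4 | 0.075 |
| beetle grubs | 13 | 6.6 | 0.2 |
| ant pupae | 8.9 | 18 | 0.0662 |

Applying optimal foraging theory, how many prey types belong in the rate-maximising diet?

Profitabilities (E/h, kJ/s): cutworms 2.5, beetle grubs 1.97, leatherjackets 1.6, earthworms 0.611, ant pupae 0.494. Add prey in this order while the next type's profitability exceeds the intake rate on those already taken.
Rate on top 1: 0.6203. beetle grubs: 1.97 > 0.6203 → include.
Rate on top 2: 1.292. leatherjackets: 1.6 > 1.292 → include.
Rate on top 3: 1.421. earthworms: 0.611 < 1.421 → exclude; stop.
Optimal diet: cutworms, beetle grubs, leatherjackets — 3 of 5 types.

3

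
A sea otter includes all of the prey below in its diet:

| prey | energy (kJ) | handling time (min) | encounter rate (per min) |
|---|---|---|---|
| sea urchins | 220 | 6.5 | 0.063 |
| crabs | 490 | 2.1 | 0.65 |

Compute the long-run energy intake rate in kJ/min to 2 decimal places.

Energy encountered per unit search time: 0.063×220 + 0.65×490 = 332.4 kJ/min.
Handling time per unit search time: 0.063×6.5 + 0.65×2.1 = 1.775.
Rate = 332.4/(1 + 1.775) = 119.8 kJ/min.

119.79 kJ/min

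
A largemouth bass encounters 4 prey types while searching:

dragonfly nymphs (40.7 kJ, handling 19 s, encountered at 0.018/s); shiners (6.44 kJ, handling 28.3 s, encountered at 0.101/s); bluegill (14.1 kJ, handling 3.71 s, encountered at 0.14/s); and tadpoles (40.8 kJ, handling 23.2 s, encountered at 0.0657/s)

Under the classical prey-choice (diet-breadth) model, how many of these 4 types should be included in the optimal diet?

Rank by E/h (kJ/s): bluegill 3.8, dragonfly nymphs 2.14, tadpoles 1.76, shiners 0.228. Include each in turn until the next type's E/h falls below the running intake rate.
Rate on top 1: 1.299. dragonfly nymphs: 2.14 > 1.299 → include.
Rate on top 2: 1.454. tadpoles: 1.76 > 1.454 → include.
Rate on top 3: 1.591. shiners: 0.228 < 1.591 → exclude; stop.
Optimal diet: bluegill, dragonfly nymphs, tadpoles — 3 of 4 types.

3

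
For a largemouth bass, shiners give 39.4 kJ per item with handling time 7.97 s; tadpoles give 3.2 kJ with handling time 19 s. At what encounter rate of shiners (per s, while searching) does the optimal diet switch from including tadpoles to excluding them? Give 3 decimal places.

Drop tadpoles once their profitability E₂/h₂ falls below the rate achievable on shiners alone: E₂/h₂ = λE₁/(1 + λh₁).
Solve for λ: λE₁h₂ = E₂(1 + λh₁) → λ(E₁h₂ − E₂h₁) = E₂ → λ = E₂/(E₁h₂ − E₂h₁).
λ = 3.2/(39.4×19 − 3.2×7.97) = 3.2/723.1 = 0.004425 per s.

0.004 per s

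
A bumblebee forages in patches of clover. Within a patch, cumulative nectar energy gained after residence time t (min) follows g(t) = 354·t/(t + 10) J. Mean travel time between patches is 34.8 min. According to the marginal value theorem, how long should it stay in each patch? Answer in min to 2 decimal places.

18.65 min

Optimal t* satisfies g'(t*) = g(t*)/(T + t*).
g'(t) = 354·10/(t + 10)². Setting 354·10/(t+10)² = 354t/[(t+10)(34.8+t)] gives 10(34.8+t) = t(t+10), so t² = 10×34.8 = 348.
t* = √348 = 18.65 min.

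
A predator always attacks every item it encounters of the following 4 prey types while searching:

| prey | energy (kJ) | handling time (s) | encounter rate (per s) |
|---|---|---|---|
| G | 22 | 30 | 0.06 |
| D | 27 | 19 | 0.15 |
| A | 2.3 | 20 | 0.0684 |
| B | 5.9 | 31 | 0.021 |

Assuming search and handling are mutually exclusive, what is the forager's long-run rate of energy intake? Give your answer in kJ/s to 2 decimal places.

R = Σλ_iE_i / (1 + Σλ_ih_i)
Numerator: 0.06×22 + 0.15×27 + 0.0684×2.3 + 0.021×5.9 = 5.651
Denominator: 1 + 0.06×30 + 0.15×19 + 0.0684×20 + 0.021×31 = 7.669
R = 5.651/7.669 = 0.7369 kJ/s

0.74 kJ/s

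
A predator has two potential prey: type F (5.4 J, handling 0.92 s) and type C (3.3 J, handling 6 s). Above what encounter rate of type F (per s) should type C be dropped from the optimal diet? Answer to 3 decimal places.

0.112 per s

The zero-one rule: include type C iff E₂/h₂ > λE₁/(1+λh₁). Equality gives the switch point.
λE₁h₂ = E₂ + λE₂h₁ ⇒ λ = E₂/(E₁h₂ − E₂h₁) = 3.3/(32.4 − 3.036) = 0.1124 per s.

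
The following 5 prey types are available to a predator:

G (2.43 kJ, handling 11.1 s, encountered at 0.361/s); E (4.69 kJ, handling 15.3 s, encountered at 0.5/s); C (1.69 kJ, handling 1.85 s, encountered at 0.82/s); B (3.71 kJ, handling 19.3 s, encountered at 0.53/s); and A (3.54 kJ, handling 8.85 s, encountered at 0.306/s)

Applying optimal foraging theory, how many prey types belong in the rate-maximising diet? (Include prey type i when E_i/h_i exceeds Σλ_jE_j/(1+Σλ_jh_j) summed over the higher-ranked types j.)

Profitabilities (E/h, kJ/s): C 0.914, A 0.4, E 0.307, G 0.219, B 0.192. Add prey in this order while the next type's profitability exceeds the intake rate on those already taken.
Rate on top 1: 0.5506. A: 0.4 < 0.5506 → exclude; stop.
Optimal diet: C — 1 of 5 types.

1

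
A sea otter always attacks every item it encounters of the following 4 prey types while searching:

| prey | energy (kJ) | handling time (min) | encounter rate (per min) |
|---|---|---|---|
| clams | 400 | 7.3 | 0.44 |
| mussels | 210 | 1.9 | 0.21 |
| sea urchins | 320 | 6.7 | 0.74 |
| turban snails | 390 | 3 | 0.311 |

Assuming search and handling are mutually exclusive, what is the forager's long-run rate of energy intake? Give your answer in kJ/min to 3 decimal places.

55.055 kJ/min

Energy encountered per unit search time: 0.44×400 + 0.21×210 + 0.74×320 + 0.311×390 = 578.2 kJ/min.
Handling time per unit search time: 0.44×7.3 + 0.21×1.9 + 0.74×6.7 + 0.311×3 = 9.502.
Rate = 578.2/(1 + 9.502) = 55.06 kJ/min.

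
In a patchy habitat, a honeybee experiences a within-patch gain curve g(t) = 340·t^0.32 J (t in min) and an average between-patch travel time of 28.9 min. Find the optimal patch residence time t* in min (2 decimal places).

13.60 min

By the marginal value theorem, leave when the instantaneous gain rate g'(t) equals the habitat-wide average g(t)/(T + t).
g'(t) = 0.32·340·t^-0.68. Setting 0.32·340·t^-0.68 = 340·t^0.32/(28.9+t) gives 0.32(28.9+t) = t, so 0.68·t = 0.32×28.9.
t* = 0.32×28.9/0.68 = 13.6 min.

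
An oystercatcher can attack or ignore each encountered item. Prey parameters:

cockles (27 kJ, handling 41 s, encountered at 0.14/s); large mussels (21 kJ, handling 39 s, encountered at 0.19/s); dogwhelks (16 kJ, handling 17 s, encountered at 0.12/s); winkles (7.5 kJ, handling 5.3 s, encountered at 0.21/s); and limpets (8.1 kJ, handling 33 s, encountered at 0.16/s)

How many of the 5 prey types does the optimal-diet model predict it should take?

Rank by E/h (kJ/s): winkles 1.42, dogwhelks 0.941, cockles 0.659, large mussels 0.538, limpets 0.245. Include each in turn until the next type's E/h falls below the running intake rate.
Rate on top 1: 0.7454. dogwhelks: 0.941 > 0.7454 → include.
Rate on top 2: 0.8416. cockles: 0.659 < 0.8416 → exclude; stop.
Optimal diet: winkles, dogwhelks — 2 of 5 types.

2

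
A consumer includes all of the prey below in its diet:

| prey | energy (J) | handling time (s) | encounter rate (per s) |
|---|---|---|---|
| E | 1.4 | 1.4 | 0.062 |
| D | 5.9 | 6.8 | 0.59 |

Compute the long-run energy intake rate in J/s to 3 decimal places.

0.700 J/s

R = (0.062×1.4 + 0.59×5.9) / (1 + 0.062×1.4 + 0.59×6.8) = 3.568/5.099 = 0.6997 J/s.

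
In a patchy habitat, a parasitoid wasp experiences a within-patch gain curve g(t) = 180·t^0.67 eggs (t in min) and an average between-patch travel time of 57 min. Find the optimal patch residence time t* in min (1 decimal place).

115.7 min

Optimal t* satisfies g'(t*) = g(t*)/(T + t*).
g'(t) = 0.67·180·t^-0.33. Setting 0.67·180·t^-0.33 = 180·t^0.67/(57+t) gives 0.67(57+t) = t, so 0.33·t = 0.67×57.
t* = 0.67×57/0.33 = 115.7 min.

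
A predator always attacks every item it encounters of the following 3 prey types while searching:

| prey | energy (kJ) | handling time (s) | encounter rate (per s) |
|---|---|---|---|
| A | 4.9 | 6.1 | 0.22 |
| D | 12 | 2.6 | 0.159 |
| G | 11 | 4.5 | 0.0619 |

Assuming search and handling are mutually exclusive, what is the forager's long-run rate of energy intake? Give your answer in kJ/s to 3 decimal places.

1.209 kJ/s

R = (0.22×4.9 + 0.159×12 + 0.0619×11) / (1 + 0.22×6.1 + 0.159×2.6 + 0.0619×4.5) = 3.667/3.034 = 1.209 kJ/s.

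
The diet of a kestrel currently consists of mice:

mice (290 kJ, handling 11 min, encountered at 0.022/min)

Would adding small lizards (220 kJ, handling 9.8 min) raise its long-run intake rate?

Yes

Current rate: (0.022×290)/(1 + 0.022×11) = 5.137 kJ/min.
Profitability of small lizards: 220/9.8 = 22.45 kJ/min.
22.45 > 5.137, so adding small lizards raises the average — include it.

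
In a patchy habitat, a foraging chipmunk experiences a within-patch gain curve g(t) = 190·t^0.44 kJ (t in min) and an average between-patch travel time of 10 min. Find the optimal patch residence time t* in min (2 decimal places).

7.86 min

Maximise g(t)/(T+t): set derivative to zero → g'(t)(T+t) = g(t).
g'(t) = 0.44·190·t^-0.56. Setting 0.44·190·t^-0.56 = 190·t^0.44/(10+t) gives 0.44(10+t) = t, so 0.56·t = 0.44×10.
t* = 0.44×10/0.56 = 7.857 min.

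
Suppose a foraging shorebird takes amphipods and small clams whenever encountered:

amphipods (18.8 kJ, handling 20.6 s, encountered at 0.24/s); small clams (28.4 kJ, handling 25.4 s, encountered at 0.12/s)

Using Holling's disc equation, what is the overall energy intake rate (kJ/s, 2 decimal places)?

0.88 kJ/s

Energy encountered per unit search time: 0.24×18.8 + 0.12×28.4 = 7.92 kJ/s.
Handling time per unit search time: 0.24×20.6 + 0.12×25.4 = 7.992.
Rate = 7.92/(1 + 7.992) = 0.8808 kJ/s.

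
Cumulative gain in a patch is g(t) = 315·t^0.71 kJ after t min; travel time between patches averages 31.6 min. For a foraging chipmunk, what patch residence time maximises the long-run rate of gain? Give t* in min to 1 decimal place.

By the marginal value theorem, leave when the instantaneous gain rate g'(t) equals the habitat-wide average g(t)/(T + t).
g'(t) = 0.71·315·t^-0.29. Setting 0.71·315·t^-0.29 = 315·t^0.71/(31.6+t) gives 0.71(31.6+t) = t, so 0.29·t = 0.71×31.6.
t* = 0.71×31.6/0.29 = 77.37 min.

77.4 min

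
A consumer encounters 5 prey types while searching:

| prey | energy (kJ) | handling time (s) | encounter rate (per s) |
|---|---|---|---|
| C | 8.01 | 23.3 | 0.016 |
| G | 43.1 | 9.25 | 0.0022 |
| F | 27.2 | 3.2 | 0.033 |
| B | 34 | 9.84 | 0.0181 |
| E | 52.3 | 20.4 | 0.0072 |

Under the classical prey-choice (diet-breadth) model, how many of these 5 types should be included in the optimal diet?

Profitabilities (E/h, kJ/s): F 8.5, G 4.66, B 3.46, E 2.56, C 0.344. Add prey in this order while the next type's profitability exceeds the intake rate on those already taken.
Rate on top 1: 0.8119. G: 4.66 > 0.8119 → include.
Rate on top 2: 0.8814. B: 3.46 > 0.8814 → include.
Rate on top 3: 1.233. E: 2.56 > 1.233 → include.
Rate on top 4: 1.368. C: 0.344 < 1.368 → exclude; stop.
Optimal diet: F, G, B, E — 4 of 5 types.

4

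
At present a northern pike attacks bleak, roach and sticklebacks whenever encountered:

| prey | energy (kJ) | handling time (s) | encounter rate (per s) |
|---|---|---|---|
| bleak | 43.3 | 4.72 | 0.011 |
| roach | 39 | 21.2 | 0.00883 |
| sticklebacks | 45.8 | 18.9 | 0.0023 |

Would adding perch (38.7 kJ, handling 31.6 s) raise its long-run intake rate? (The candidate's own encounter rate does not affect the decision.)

Yes

On bleak, roach and sticklebacks alone, R = ΣλE/(1+Σλh) = 0.926/1.283 = 0.722 kJ/s.
Profitability of perch: 38.7/31.6 = 1.225 kJ/s.
1.225 > 0.722, so adding perch raises the average — include it.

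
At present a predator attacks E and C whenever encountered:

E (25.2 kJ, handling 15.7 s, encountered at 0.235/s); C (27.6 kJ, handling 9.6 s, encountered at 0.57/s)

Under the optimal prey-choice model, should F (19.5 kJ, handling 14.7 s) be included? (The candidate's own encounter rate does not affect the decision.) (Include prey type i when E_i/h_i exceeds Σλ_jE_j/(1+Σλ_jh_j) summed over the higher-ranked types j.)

Current rate: (0.235×25.2 + 0.57×27.6)/(1 + 0.235×15.7 + 0.57×9.6) = 2.131 kJ/s.
F: E/h = 19.5/14.7 = 1.327 kJ/s.
1.327 < 2.131, so adding F would lower the average — exclude it.

No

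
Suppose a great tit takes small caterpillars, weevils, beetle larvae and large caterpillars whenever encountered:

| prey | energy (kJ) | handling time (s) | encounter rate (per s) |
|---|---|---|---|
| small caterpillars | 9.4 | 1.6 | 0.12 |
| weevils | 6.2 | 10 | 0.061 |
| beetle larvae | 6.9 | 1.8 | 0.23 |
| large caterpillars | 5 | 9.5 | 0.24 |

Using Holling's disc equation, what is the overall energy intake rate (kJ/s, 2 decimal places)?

R = (0.12×9.4 + 0.061×6.2 + 0.23×6.9 + 0.24×5) / (1 + 0.12×1.6 + 0.061×10 + 0.23×1.8 + 0.24×9.5) = 4.293/4.496 = 0.9549 kJ/s.

0.95 kJ/s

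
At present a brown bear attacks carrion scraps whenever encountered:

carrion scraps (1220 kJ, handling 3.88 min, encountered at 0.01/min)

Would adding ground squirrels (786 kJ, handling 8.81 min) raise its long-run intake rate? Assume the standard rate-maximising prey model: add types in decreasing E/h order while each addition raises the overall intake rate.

Yes

On carrion scraps alone, R = ΣλE/(1+Σλh) = 12.2/1.039 = 11.74 kJ/min.
ground squirrels: E/h = 786/8.81 = 89.22 kJ/min.
89.22 > 11.74, so adding ground squirrels raises the average — include it.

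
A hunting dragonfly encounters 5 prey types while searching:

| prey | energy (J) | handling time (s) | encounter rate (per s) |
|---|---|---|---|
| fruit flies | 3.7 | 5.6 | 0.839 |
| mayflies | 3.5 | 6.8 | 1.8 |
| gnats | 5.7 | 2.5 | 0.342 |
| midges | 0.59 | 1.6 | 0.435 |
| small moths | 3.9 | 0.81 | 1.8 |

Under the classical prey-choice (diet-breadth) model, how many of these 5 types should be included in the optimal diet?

E/h in descending order: small moths 4.81, gnats 2.28, fruit flies 0.661, mayflies 0.515, midges 0.369 J/s. The optimal diet is the largest prefix of this list for which every included type satisfies E_i/h_i > R on the types above it.
Rate on top 1: 2.856. gnats: 2.28 < 2.856 → exclude; stop.
Optimal diet: small moths — 1 of 5 types.

1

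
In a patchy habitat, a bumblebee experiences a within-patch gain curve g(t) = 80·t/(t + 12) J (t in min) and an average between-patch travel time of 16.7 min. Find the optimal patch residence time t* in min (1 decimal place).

Optimal t* satisfies g'(t*) = g(t*)/(T + t*).
g'(t) = 80·12/(t + 12)². Setting 80·12/(t+12)² = 80t/[(t+12)(16.7+t)] gives 12(16.7+t) = t(t+12), so t² = 12×16.7 = 200.4.
t* = √200.4 = 14.16 min.

14.2 min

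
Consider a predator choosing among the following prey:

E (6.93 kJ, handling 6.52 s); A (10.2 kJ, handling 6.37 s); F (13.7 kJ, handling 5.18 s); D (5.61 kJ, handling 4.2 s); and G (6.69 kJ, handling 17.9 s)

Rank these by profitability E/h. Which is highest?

In descending order of E/h:
F: 13.7/5.18 = 2.64 kJ/s
A: 10.2/6.37 = 1.6 kJ/s
D: 5.61/4.2 = 1.34 kJ/s
E: 6.93/6.52 = 1.06 kJ/s
G: 6.69/17.9 = 0.374 kJ/s

F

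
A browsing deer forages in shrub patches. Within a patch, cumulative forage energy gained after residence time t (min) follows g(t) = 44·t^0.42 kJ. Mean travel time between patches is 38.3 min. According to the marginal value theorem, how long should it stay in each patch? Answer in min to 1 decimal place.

By the marginal value theorem, leave when the instantaneous gain rate g'(t) equals the habitat-wide average g(t)/(T + t).
g'(t) = 0.42·44·t^-0.58. Setting 0.42·44·t^-0.58 = 44·t^0.42/(38.3+t) gives 0.42(38.3+t) = t, so 0.58·t = 0.42×38.3.
t* = 0.42×38.3/0.58 = 27.73 min.

27.7 min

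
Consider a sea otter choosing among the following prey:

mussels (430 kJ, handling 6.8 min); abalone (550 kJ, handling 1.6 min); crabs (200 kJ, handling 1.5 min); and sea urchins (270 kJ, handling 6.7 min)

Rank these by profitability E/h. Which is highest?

abalone

In descending order of E/h:
abalone: 550/1.6 = 344 kJ/min
crabs: 200/1.5 = 133 kJ/min
mussels: 430/6.8 = 63.2 kJ/min
sea urchins: 270/6.7 = 40.3 kJ/min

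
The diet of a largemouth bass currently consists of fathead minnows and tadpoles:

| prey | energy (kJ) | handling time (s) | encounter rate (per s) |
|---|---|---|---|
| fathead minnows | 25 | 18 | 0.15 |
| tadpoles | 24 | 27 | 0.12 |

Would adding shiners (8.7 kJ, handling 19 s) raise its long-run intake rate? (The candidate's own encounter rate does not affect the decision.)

Intake rate on the current diet: R = (0.15×25 + 0.12×24) / (1 + 0.15×18 + 0.12×27) = 6.63/6.94 = 0.9553 kJ/s.
Profitability of shiners: 8.7/19 = 0.4579 kJ/s.
0.4579 < 0.9553, so adding shiners would lower the average — exclude it.

No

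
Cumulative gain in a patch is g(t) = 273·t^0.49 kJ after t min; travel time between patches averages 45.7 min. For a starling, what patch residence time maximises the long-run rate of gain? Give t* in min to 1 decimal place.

43.9 min

Maximise g(t)/(T+t): set derivative to zero → g'(t)(T+t) = g(t).
g'(t) = 0.49·273·t^-0.51. Setting 0.49·273·t^-0.51 = 273·t^0.49/(45.7+t) gives 0.49(45.7+t) = t, so 0.51·t = 0.49×45.7.
t* = 0.49×45.7/0.51 = 43.91 min.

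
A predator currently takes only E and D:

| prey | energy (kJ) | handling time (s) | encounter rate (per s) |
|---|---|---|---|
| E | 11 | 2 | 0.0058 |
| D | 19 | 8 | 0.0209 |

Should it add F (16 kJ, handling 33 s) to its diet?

On E and D alone, R = ΣλE/(1+Σλh) = 0.4609/1.179 = 0.391 kJ/s.
F: E/h = 16/33 = 0.4848 kJ/s.
0.4848 > 0.391, so adding F raises the average — include it.

Yes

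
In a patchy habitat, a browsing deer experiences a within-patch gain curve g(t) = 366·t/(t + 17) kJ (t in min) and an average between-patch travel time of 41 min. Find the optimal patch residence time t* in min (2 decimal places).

By the marginal value theorem, leave when the instantaneous gain rate g'(t) equals the habitat-wide average g(t)/(T + t).
g'(t) = 366·17/(t + 17)². Setting 366·17/(t+17)² = 366t/[(t+17)(41+t)] gives 17(41+t) = t(t+17), so t² = 17×41 = 697.
t* = √697 = 26.4 min.

26.40 min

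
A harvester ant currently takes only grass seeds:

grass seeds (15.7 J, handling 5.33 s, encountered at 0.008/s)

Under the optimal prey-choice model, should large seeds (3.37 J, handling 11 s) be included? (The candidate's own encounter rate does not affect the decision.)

Yes

On grass seeds alone, R = ΣλE/(1+Σλh) = 0.1256/1.043 = 0.1205 J/s.
Profitability of large seeds: 3.37/11 = 0.3064 J/s.
0.3064 > 0.1205, so adding large seeds raises the average — include it.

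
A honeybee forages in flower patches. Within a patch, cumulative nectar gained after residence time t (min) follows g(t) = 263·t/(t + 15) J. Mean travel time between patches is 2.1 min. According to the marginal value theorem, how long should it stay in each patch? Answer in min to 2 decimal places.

By the marginal value theorem, leave when the instantaneous gain rate g'(t) equals the habitat-wide average g(t)/(T + t).
g'(t) = 263·15/(t + 15)². Setting 263·15/(t+15)² = 263t/[(t+15)(2.1+t)] gives 15(2.1+t) = t(t+15), so t² = 15×2.1 = 31.5.
t* = √31.5 = 5.612 min.

5.61 min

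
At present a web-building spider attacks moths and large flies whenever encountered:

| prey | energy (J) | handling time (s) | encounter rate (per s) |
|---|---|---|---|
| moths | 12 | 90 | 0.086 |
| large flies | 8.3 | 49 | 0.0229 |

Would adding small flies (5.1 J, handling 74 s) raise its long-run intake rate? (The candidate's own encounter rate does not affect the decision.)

On moths and large flies alone, R = ΣλE/(1+Σλh) = 1.222/9.862 = 0.1239 J/s.
small flies: E/h = 5.1/74 = 0.06892 J/s.
0.06892 < 0.1239, so adding small flies would lower the average — exclude it.

No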